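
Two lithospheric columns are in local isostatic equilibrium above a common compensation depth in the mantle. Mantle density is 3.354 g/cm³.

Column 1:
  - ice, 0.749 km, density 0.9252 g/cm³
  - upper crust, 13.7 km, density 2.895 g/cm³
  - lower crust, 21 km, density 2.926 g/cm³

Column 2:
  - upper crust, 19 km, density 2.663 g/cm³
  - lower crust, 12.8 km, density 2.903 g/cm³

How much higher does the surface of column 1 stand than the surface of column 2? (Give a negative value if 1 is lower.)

−0.539 km

For any compensation level in the mantle, the mantle terms cancel and isostasy reduces to e = (Σt_1 − Σt_2) − (Σ(ρt)_1 − Σ(ρt)_2) / ρ_m.
Σt_1 = 35.449 km; Σt_2 = 31.8 km; Σ(ρt)_1 = 101.800475; Σ(ρt)_2 = 87.7554 (in km·g/cm³).
e = (35.449 − 31.8) − (101.800475 − 87.7554) / 3.354 = −0.539 km.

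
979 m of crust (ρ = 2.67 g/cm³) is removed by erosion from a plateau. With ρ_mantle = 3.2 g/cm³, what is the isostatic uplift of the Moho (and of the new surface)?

Unloading: uplift u = e ρ_c/ρ_m = 979 m × 2.67/3.2 = 817 m.

817 m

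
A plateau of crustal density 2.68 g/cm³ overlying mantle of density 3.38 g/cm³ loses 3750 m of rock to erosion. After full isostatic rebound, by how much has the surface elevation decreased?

Rebound u = e ρ_c/ρ_m = 3750 m × 2.68/3.38 = 2973 m.
Net surface drop = e − u = 3750 m − 2973 m = e (ρ_m − ρ_c)/ρ_m = 777 m.

777 m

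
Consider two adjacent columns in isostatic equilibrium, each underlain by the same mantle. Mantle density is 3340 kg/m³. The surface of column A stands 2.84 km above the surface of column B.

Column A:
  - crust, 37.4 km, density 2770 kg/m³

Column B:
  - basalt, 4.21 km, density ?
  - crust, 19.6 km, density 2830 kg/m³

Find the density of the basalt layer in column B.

Take the compensation level at the base of the deeper column (depth z_c below the surface of column A) and equate Σ ρ_i t_i down to z_c; mantle fills any gap and the z_c terms cancel.
Column A: 37.4×2770 + (z_c − 37.4)×3340
Column B: 2.84×0 + 4.21×ρ + 19.6×2830 + (z_c − 2.84 − 23.81)×3340
The z_c×3340 term appears on both sides and cancels. Collect the known terms of each column as K = Σ(ρt)_known − 3340 × (depth of known layers): K_A = 103598 − 3340×37.4 = −21318; K_B = 55468 − 3340×(2.84 + 23.81) = −33543.
Balance: K_A = K_B + 4.21×ρ, so ρ = (K_A − K_B)/4.21 = 12225/4.21 = 2900 kg/m³.

2900 kg/m³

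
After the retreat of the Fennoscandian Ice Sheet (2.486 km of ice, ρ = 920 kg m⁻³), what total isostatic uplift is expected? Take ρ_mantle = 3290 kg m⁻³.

Removing the load lets mantle flow back in; uplift u satisfies ρ_ice t = ρ_m u.
u = t ρ_ice/ρ_m = 2.486 km × 920/3290 = 0.695 km.

0.695 km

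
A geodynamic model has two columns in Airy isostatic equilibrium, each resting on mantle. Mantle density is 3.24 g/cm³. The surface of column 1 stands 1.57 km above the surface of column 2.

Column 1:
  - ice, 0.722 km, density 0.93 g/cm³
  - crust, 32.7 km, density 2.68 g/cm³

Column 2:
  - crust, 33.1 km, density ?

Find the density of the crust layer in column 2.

2.79 g/cm³

Take the compensation level at the base of the deeper column (depth z_c below the surface of column 1) and equate Σ ρ_i t_i down to z_c; mantle fills any gap and the z_c terms cancel.
Column 1: 0.722×0.93 + 32.7×2.68 + (z_c − 33.422)×3.24
Column 2: 1.57×0 + 33.1×ρ + (z_c − 1.57 − 33.1)×3.24
The z_c×3.24 term appears on both sides and cancels. Collect the known terms of each column as K = Σ(ρt)_known − 3.24 × (depth of known layers): K_1 = 88.30746 − 3.24×33.422 = −19.97982; K_2 = 0 − 3.24×(1.57 + 33.1) = −112.3308.
Balance: K_1 = K_2 + 33.1×ρ, so ρ = (K_1 − K_2)/33.1 = 92.351/33.1 = 2.79 g/cm³.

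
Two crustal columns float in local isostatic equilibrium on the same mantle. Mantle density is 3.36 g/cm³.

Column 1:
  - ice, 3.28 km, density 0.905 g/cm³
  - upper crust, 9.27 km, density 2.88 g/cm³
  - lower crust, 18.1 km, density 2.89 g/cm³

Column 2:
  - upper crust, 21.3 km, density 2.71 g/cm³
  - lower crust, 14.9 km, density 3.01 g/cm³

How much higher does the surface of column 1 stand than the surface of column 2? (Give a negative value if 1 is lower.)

For any compensation level in the mantle, the mantle terms cancel and isostasy reduces to e = (Σt_1 − Σt_2) − (Σ(ρt)_1 − Σ(ρt)_2) / ρ_m.
Σt_1 = 30.65 km; Σt_2 = 36.2 km; Σ(ρt)_1 = 81.975; Σ(ρt)_2 = 102.572 (in km·g/cm³).
e = (30.65 − 36.2) − (81.975 − 102.572) / 3.36 = 0.58 km.

0.58 km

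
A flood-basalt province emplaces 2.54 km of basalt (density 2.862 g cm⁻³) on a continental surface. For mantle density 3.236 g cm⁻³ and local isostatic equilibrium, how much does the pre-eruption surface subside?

2.25 km

Subaerial loading: s = t ρ_load / ρ_m.
s = 2.54 km × 2.862/3.236 = 2.25 km.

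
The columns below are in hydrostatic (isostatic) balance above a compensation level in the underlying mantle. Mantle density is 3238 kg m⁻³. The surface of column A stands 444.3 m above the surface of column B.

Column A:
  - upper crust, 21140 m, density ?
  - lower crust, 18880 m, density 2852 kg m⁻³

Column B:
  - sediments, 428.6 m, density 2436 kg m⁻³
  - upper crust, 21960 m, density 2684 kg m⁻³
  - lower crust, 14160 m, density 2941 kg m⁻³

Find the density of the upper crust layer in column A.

Take the compensation level at the base of the deeper column (depth z_c below the surface of column A) and equate Σ ρ_i t_i down to z_c; mantle fills any gap and the z_c terms cancel.
Column A: 21140×ρ + 18880×2852 + (z_c − 40020)×3238
Column B: 444.3×0 + 428.6×2436 + 21960×2684 + 14160×2941 + (z_c − 444.3 − 36548.6)×3238
The z_c×3238 term appears on both sides and cancels. Collect the known terms of each column as K = Σ(ρt)_known − 3238 × (depth of known layers): K_A = 53845760 − 3238×40020 = −75739000; K_B = 101629270 − 3238×(444.3 + 36548.6) = −18153740.6.
Balance: K_A + 21140×ρ = K_B, so ρ = (K_B − K_A)/21140 = 57585300/21140 = 2720 kg m⁻³.

2720 kg m⁻³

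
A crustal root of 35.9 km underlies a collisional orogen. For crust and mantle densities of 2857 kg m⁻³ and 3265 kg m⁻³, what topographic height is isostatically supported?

For local isostatic compensation: ρ_c h = (ρ_m − ρ_c) r.
h = r (ρ_m − ρ_c) / ρ_c = 35.9 km × (3265 − 2857) / 2857 = 5.13 km.

5.13 km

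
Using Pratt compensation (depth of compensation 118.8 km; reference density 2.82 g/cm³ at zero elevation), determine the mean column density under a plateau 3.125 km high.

Pratt balance: ρ_ref D = ρ (D + h).
ρ = ρ_ref D/(D + h) = 2.82 × 118.8 km/(118.8 km + 3.125 km) = 2.75 g/cm³.

2.75 g/cm³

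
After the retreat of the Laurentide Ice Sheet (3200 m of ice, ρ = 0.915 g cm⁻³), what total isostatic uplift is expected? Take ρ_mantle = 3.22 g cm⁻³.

909 m

Removing the load lets mantle flow back in; uplift u satisfies ρ_ice t = ρ_m u.
u = t ρ_ice/ρ_m = 3200 m × 0.915/3.22 = 909 m.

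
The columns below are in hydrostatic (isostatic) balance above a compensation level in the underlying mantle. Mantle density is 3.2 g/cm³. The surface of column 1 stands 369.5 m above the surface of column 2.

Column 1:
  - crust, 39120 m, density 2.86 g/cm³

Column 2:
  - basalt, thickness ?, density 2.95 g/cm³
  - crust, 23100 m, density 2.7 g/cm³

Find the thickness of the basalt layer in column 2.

Take the compensation level at the base of the deeper column (depth z_c below the surface of column 1) and equate Σ ρ_i t_i down to z_c; mantle fills any gap and the z_c terms cancel.
Column 1: 39120×2.86 + (z_c − 39120)×3.2
Column 2: 369.5×0 + x×2.95 + 23100×2.7 + (z_c − 369.5 − 23100 − x)×3.2
The z_c×3.2 term appears on both sides and cancels. Collect the known terms of each column as K = Σ(ρt)_known − 3.2 × (depth of known layers): K_1 = 111883.2 − 3.2×39120 = −13300.8; K_2 = 62370 − 3.2×(369.5 + 23100) = −12732.4.
Balance: K_1 = K_2 − x×(3.2 − 2.95), so x = (K_2 − K_1)/(3.2 − 2.95) = 568.4/0.25 = 2270 m.

2270 m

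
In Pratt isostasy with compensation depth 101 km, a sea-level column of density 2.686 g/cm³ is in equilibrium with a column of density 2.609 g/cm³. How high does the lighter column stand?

2.98 km

ρ_ref D = ρ (D + h) → h = D (ρ_ref − ρ)/ρ.
h = 101 km × (2.686 − 2.609)/2.609 = 2.98 km.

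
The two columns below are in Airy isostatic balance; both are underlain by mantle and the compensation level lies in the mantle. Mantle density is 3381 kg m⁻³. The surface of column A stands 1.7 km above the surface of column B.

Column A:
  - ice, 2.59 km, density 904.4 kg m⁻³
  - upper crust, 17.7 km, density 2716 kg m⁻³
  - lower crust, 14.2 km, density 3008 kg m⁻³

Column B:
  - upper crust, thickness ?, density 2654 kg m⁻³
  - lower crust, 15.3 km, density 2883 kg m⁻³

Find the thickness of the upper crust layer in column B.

13.9 km

Take the compensation level at the base of the deeper column (depth z_c below the surface of column A) and equate Σ ρ_i t_i down to z_c; mantle fills any gap and the z_c terms cancel.
Column A: 2.59×904.4 + 17.7×2716 + 14.2×3008 + (z_c − 34.49)×3381
Column B: 1.7×0 + x×2654 + 15.3×2883 + (z_c − 1.7 − 15.3 − x)×3381
The z_c×3381 term appears on both sides and cancels. Collect the known terms of each column as K = Σ(ρt)_known − 3381 × (depth of known layers): K_A = 93129.196 − 3381×34.49 = −23481.494; K_B = 44109.9 − 3381×(1.7 + 15.3) = −13367.1.
Balance: K_A = K_B − x×(3381 − 2654), so x = (K_B − K_A)/(3381 − 2654) = 10114.4/727 = 13.9 km.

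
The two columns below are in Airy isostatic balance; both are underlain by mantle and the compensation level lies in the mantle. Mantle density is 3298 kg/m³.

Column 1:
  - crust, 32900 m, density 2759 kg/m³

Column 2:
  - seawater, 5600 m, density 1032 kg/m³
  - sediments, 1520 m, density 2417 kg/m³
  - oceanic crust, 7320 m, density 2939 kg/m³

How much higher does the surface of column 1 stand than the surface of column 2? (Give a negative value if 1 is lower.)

For any compensation level in the mantle, the mantle terms cancel and isostasy reduces to e = (Σt_1 − Σt_2) − (Σ(ρt)_1 − Σ(ρt)_2) / ρ_m.
Σt_1 = 32900 m; Σt_2 = 14440 m; Σ(ρt)_1 = 90771100; Σ(ρt)_2 = 30966520 (in m·kg/m³).
e = (32900 − 14440) − (90771100 − 30966520) / 3298 = 326 m.

326 m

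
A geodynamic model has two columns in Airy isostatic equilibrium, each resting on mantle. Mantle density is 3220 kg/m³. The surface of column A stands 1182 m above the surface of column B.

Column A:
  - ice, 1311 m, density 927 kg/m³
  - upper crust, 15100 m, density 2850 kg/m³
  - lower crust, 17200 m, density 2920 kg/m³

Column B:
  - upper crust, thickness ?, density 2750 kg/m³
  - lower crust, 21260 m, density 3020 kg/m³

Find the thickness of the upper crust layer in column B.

12100 m

Take the compensation level at the base of the deeper column (depth z_c below the surface of column A) and equate Σ ρ_i t_i down to z_c; mantle fills any gap and the z_c terms cancel.
Column A: 1311×927 + 15100×2850 + 17200×2920 + (z_c − 33611)×3220
Column B: 1182×0 + x×2750 + 21260×3020 + (z_c − 1182 − 21260 − x)×3220
The z_c×3220 term appears on both sides and cancels. Collect the known terms of each column as K = Σ(ρt)_known − 3220 × (depth of known layers): K_A = 94474297 − 3220×33611 = −13753123; K_B = 64205200 − 3220×(1182 + 21260) = −8058040.
Balance: K_A = K_B − x×(3220 − 2750), so x = (K_B − K_A)/(3220 − 2750) = 5695080/470 = 12100 m.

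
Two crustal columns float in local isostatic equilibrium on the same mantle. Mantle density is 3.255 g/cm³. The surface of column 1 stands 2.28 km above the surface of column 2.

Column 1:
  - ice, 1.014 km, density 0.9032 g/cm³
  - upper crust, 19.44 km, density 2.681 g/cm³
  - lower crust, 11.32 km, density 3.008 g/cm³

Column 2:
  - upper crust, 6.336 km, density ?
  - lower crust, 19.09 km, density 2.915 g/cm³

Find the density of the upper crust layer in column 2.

2.87 g/cm³

Take the compensation level at the base of the deeper column (depth z_c below the surface of column 1) and equate Σ ρ_i t_i down to z_c; mantle fills any gap and the z_c terms cancel.
Column 1: 1.014×0.9032 + 19.44×2.681 + 11.32×3.008 + (z_c − 31.774)×3.255
Column 2: 2.28×0 + 6.336×ρ + 19.09×2.915 + (z_c − 2.28 − 25.426)×3.255
The z_c×3.255 term appears on both sides and cancels. Collect the known terms of each column as K = Σ(ρt)_known − 3.255 × (depth of known layers): K_1 = 87.0850448 − 3.255×31.774 = −16.3393252; K_2 = 55.64735 − 3.255×(2.28 + 25.426) = −34.53568.
Balance: K_1 = K_2 + 6.336×ρ, so ρ = (K_1 − K_2)/6.336 = 18.1964/6.336 = 2.87 g/cm³.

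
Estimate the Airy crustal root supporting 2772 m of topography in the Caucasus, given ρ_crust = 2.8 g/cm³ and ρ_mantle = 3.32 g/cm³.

14900 m

Equating mass per unit area of the two columns: the weight of the topography is balanced by the buoyancy of the root, ρ_c h = (ρ_m − ρ_c) r.
r = h · ρ_c / (ρ_m − ρ_c) = 2772 m × 2.8 / (3.32 − 2.8) = 14900 m.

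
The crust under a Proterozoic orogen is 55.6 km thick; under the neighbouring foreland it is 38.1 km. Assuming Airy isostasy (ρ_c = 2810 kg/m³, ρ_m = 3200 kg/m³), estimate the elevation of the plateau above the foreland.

Excess crust Δ = 55.6 km − 38.1 km = 17.5 km, split between elevation h and root r with h + r = Δ.
Airy balance ρ_c h = (ρ_m − ρ_c) r gives r = h ρ_c/(ρ_m − ρ_c), so h (1 + ρ_c/(ρ_m − ρ_c)) = Δ, i.e. h = Δ (ρ_m − ρ_c)/ρ_m.
h = 17.5 km × 390/3200 = 2.13 km.

2.13 km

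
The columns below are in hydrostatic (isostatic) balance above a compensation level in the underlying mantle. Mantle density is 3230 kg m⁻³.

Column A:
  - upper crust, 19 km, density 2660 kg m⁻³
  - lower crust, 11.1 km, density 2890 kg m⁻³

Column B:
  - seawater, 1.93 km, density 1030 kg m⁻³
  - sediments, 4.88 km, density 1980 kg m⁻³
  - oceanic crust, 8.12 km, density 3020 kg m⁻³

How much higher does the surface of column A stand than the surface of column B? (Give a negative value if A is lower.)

For any compensation level in the mantle, the mantle terms cancel and isostasy reduces to e = (Σt_A − Σt_B) − (Σ(ρt)_A − Σ(ρt)_B) / ρ_m.
Σt_A = 30.1 km; Σt_B = 14.93 km; Σ(ρt)_A = 82619; Σ(ρt)_B = 36172.7 (in km·kg m⁻³).
e = (30.1 − 14.93) − (82619 − 36172.7) / 3230 = 0.79 km.

0.79 km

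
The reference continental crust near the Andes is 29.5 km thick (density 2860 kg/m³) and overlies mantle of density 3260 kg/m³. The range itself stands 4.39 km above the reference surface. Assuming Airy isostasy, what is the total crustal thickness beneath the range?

65.3 km

Root depth r = h ρ_c / (ρ_m − ρ_c) = 4.39 km × 2860 / 400 = 31.39 km.
Total thickness = T + h + r = 29.5 km + 4.39 km + 31.39 km = 65.3 km.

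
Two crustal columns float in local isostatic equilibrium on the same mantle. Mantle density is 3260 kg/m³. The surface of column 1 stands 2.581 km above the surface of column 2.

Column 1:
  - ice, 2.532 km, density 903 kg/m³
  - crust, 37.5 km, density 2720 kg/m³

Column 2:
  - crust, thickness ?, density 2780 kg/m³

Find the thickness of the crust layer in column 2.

37.1 km

Take the compensation level at the base of the deeper column (depth z_c below the surface of column 1) and equate Σ ρ_i t_i down to z_c; mantle fills any gap and the z_c terms cancel.
Column 1: 2.532×903 + 37.5×2720 + (z_c − 40.032)×3260
Column 2: 2.581×0 + x×2780 + (z_c − 2.581 − 0 − x)×3260
The z_c×3260 term appears on both sides and cancels. Collect the known terms of each column as K = Σ(ρt)_known − 3260 × (depth of known layers): K_1 = 104286.396 − 3260×40.032 = −26217.924; K_2 = 0 − 3260×(2.581 + 0) = −8414.06.
Balance: K_1 = K_2 − x×(3260 − 2780), so x = (K_2 − K_1)/(3260 − 2780) = 17803.9/480 = 37.1 km.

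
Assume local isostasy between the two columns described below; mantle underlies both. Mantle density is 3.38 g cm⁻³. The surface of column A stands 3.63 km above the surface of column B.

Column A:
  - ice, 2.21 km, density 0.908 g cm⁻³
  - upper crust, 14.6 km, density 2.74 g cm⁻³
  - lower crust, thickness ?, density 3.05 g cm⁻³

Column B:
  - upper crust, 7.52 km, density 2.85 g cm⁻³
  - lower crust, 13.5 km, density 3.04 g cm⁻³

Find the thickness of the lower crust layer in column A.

18.3 km

Take the compensation level at the base of the deeper column (depth z_c below the surface of column A) and equate Σ ρ_i t_i down to z_c; mantle fills any gap and the z_c terms cancel.
Column A: 2.21×0.908 + 14.6×2.74 + x×3.05 + (z_c − 16.81 − x)×3.38
Column B: 3.63×0 + 7.52×2.85 + 13.5×3.04 + (z_c − 3.63 − 21.02)×3.38
The z_c×3.38 term appears on both sides and cancels. Collect the known terms of each column as K = Σ(ρt)_known − 3.38 × (depth of known layers): K_A = 42.01068 − 3.38×16.81 = −14.80712; K_B = 62.472 − 3.38×(3.63 + 21.02) = −20.845.
Balance: K_A − x×(3.38 − 3.05) = K_B, so x = (K_A − K_B)/(3.38 − 3.05) = 6.03788/0.33 = 18.3 km.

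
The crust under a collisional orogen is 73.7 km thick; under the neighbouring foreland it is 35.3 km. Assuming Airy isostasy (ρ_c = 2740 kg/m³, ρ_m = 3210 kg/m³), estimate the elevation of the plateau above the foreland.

Excess crust Δ = 73.7 km − 35.3 km = 38.4 km, split between elevation h and root r with h + r = Δ.
Airy balance ρ_c h = (ρ_m − ρ_c) r gives r = h ρ_c/(ρ_m − ρ_c), so h (1 + ρ_c/(ρ_m − ρ_c)) = Δ, i.e. h = Δ (ρ_m − ρ_c)/ρ_m.
h = 38.4 km × 470/3210 = 5.62 km.

5.62 km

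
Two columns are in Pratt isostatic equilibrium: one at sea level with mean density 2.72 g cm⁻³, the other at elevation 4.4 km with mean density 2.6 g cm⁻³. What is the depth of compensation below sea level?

95.3 km

ρ_ref D = ρ (D + h) → D (ρ_ref − ρ) = ρ h.
D = ρ h/(ρ_ref − ρ) = 2.6 × 4.4 km/(2.72 − 2.6) = 95.3 km.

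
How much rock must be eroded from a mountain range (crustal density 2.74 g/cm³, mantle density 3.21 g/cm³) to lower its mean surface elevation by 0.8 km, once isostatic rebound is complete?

Net drop Δ = e − u = e − e ρ_c/ρ_m = e (ρ_m − ρ_c)/ρ_m.
e = Δ ρ_m/(ρ_m − ρ_c) = 0.8 km × 3.21/0.47 = 5.46 km.

5.46 km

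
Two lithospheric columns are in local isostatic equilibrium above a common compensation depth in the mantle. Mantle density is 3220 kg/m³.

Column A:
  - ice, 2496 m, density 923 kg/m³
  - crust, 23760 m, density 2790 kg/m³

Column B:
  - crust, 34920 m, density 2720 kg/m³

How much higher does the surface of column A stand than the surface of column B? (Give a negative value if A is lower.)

−469 m

For any compensation level in the mantle, the mantle terms cancel and isostasy reduces to e = (Σt_A − Σt_B) − (Σ(ρt)_A − Σ(ρt)_B) / ρ_m.
Σt_A = 26256 m; Σt_B = 34920 m; Σ(ρt)_A = 68594208; Σ(ρt)_B = 94982400 (in m·kg/m³).
e = (26256 − 34920) − (68594208 − 94982400) / 3220 = −469 m.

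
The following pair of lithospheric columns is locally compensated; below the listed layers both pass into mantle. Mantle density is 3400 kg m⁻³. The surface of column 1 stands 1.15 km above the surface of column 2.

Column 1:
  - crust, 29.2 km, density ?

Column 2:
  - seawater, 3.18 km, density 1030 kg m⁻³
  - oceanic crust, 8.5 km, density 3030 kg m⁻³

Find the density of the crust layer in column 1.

Take the compensation level at the base of the deeper column (depth z_c below the surface of column 1) and equate Σ ρ_i t_i down to z_c; mantle fills any gap and the z_c terms cancel.
Column 1: 29.2×ρ + (z_c − 29.2)×3400
Column 2: 1.15×0 + 3.18×1030 + 8.5×3030 + (z_c − 1.15 − 11.68)×3400
The z_c×3400 term appears on both sides and cancels. Collect the known terms of each column as K = Σ(ρt)_known − 3400 × (depth of known layers): K_1 = 0 − 3400×29.2 = −99280; K_2 = 29030.4 − 3400×(1.15 + 11.68) = −14591.6.
Balance: K_1 + 29.2×ρ = K_2, so ρ = (K_2 − K_1)/29.2 = 84688.4/29.2 = 2900 kg m⁻³.

2900 kg m⁻³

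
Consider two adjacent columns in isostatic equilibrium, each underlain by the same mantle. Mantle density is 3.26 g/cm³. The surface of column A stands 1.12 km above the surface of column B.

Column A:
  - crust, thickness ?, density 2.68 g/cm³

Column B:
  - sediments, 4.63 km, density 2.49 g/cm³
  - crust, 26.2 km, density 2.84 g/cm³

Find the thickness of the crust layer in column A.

31.4 km

Take the compensation level at the base of the deeper column (depth z_c below the surface of column A) and equate Σ ρ_i t_i down to z_c; mantle fills any gap and the z_c terms cancel.
Column A: x×2.68 + (z_c − 0 − x)×3.26
Column B: 1.12×0 + 4.63×2.49 + 26.2×2.84 + (z_c − 1.12 − 30.83)×3.26
The z_c×3.26 term appears on both sides and cancels. Collect the known terms of each column as K = Σ(ρt)_known − 3.26 × (depth of known layers): K_A = 0 − 3.26×0 = 0; K_B = 85.9367 − 3.26×(1.12 + 30.83) = −18.2203.
Balance: K_A − x×(3.26 − 2.68) = K_B, so x = (K_A − K_B)/(3.26 − 2.68) = 18.2203/0.58 = 31.4 km.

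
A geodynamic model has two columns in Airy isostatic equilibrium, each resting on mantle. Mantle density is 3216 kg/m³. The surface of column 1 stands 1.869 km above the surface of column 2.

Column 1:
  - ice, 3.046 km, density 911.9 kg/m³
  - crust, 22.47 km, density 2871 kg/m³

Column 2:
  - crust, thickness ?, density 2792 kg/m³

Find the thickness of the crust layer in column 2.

Take the compensation level at the base of the deeper column (depth z_c below the surface of column 1) and equate Σ ρ_i t_i down to z_c; mantle fills any gap and the z_c terms cancel.
Column 1: 3.046×911.9 + 22.47×2871 + (z_c − 25.516)×3216
Column 2: 1.869×0 + x×2792 + (z_c − 1.869 − 0 − x)×3216
The z_c×3216 term appears on both sides and cancels. Collect the known terms of each column as K = Σ(ρt)_known − 3216 × (depth of known layers): K_1 = 67289.0174 − 3216×25.516 = −14770.4386; K_2 = 0 − 3216×(1.869 + 0) = −6010.704.
Balance: K_1 = K_2 − x×(3216 − 2792), so x = (K_2 − K_1)/(3216 − 2792) = 8759.73/424 = 20.7 km.

20.7 km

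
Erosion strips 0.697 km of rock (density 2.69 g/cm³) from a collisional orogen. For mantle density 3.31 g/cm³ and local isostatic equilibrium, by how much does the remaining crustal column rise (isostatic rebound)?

Unloading: uplift u = e ρ_c/ρ_m = 0.697 km × 2.69/3.31 = 0.566 km.

0.566 km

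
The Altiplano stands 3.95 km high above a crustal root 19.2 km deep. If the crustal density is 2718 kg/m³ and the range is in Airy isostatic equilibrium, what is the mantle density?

3280 kg/m³

Airy balance: ρ_c h = (ρ_m − ρ_c) r → ρ_m = ρ_c (1 + h/r).
ρ_m = 2718 × (1 + 3.95 km/19.2 km) = 3280 kg/m³.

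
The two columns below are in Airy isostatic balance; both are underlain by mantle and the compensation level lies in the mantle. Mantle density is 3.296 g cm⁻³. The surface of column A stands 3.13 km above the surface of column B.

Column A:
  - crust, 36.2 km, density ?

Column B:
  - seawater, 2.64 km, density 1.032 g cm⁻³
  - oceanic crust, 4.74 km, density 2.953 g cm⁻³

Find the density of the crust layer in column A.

2.8 g cm⁻³

Take the compensation level at the base of the deeper column (depth z_c below the surface of column A) and equate Σ ρ_i t_i down to z_c; mantle fills any gap and the z_c terms cancel.
Column A: 36.2×ρ + (z_c − 36.2)×3.296
Column B: 3.13×0 + 2.64×1.032 + 4.74×2.953 + (z_c − 3.13 − 7.38)×3.296
The z_c×3.296 term appears on both sides and cancels. Collect the known terms of each column as K = Σ(ρt)_known − 3.296 × (depth of known layers): K_A = 0 − 3.296×36.2 = −119.3152; K_B = 16.7217 − 3.296×(3.13 + 7.38) = −17.91926.
Balance: K_A + 36.2×ρ = K_B, so ρ = (K_B − K_A)/36.2 = 101.396/36.2 = 2.8 g cm⁻³.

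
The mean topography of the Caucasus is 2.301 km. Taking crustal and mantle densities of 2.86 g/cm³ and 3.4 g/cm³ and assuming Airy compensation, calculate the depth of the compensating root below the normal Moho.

Equating mass per unit area of the two columns: the weight of the topography is balanced by the buoyancy of the root, ρ_c h = (ρ_m − ρ_c) r.
r = h · ρ_c / (ρ_m − ρ_c) = 2.301 km × 2.86 / (3.4 − 2.86) = 12.2 km.

12.2 km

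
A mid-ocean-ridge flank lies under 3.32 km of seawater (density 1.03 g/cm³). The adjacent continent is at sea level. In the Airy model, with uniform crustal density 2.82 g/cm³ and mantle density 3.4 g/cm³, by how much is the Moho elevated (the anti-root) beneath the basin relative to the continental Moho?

Isostatic balance requires: replacing crust with seawater at the top is compensated by replacing crust with mantle at the base: d (ρ_c − ρ_w) = a (ρ_m − ρ_c).
a = d (ρ_c − ρ_w)/(ρ_m − ρ_c) = 3.32 km × 1.79/0.58 = 10.2 km.

10.2 km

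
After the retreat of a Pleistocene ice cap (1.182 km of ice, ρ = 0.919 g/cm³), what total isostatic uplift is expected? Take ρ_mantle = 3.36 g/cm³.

0.323 km

Removing the load lets mantle flow back in; uplift u satisfies ρ_ice t = ρ_m u.
u = t ρ_ice/ρ_m = 1.182 km × 0.919/3.36 = 0.323 km.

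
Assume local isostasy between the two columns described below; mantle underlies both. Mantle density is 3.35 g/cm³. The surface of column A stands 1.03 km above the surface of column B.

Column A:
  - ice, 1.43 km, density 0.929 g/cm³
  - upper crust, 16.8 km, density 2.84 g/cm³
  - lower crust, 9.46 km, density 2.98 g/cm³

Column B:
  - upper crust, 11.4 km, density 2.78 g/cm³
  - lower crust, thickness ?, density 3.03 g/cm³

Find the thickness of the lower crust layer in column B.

17.4 km

Take the compensation level at the base of the deeper column (depth z_c below the surface of column A) and equate Σ ρ_i t_i down to z_c; mantle fills any gap and the z_c terms cancel.
Column A: 1.43×0.929 + 16.8×2.84 + 9.46×2.98 + (z_c − 27.69)×3.35
Column B: 1.03×0 + 11.4×2.78 + x×3.03 + (z_c − 1.03 − 11.4 − x)×3.35
The z_c×3.35 term appears on both sides and cancels. Collect the known terms of each column as K = Σ(ρt)_known − 3.35 × (depth of known layers): K_A = 77.23127 − 3.35×27.69 = −15.53023; K_B = 31.692 − 3.35×(1.03 + 11.4) = −9.9485.
Balance: K_A = K_B − x×(3.35 − 3.03), so x = (K_B − K_A)/(3.35 − 3.03) = 5.58173/0.32 = 17.4 km.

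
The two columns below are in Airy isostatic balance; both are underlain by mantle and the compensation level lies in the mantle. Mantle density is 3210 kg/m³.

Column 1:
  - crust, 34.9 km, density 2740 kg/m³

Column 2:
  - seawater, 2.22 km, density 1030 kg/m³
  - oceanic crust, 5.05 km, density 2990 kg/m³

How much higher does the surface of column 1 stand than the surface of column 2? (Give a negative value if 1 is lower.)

For any compensation level in the mantle, the mantle terms cancel and isostasy reduces to e = (Σt_1 − Σt_2) − (Σ(ρt)_1 − Σ(ρt)_2) / ρ_m.
Σt_1 = 34.9 km; Σt_2 = 7.27 km; Σ(ρt)_1 = 95626; Σ(ρt)_2 = 17386.1 (in km·kg/m³).
e = (34.9 − 7.27) − (95626 − 17386.1) / 3210 = 3.26 km.

3.26 km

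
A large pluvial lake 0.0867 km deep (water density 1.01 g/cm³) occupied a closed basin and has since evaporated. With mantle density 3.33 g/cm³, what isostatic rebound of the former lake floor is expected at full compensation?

u = d ρ_w/ρ_m = 0.0867 km × 1.01/3.33 = 0.0263 km.

0.0263 km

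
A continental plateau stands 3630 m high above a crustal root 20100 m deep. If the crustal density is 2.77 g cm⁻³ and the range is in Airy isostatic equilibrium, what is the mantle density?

Airy balance: ρ_c h = (ρ_m − ρ_c) r → ρ_m = ρ_c (1 + h/r).
ρ_m = 2.77 × (1 + 3630 m/20100 m) = 3.27 g cm⁻³.

3.27 g cm⁻³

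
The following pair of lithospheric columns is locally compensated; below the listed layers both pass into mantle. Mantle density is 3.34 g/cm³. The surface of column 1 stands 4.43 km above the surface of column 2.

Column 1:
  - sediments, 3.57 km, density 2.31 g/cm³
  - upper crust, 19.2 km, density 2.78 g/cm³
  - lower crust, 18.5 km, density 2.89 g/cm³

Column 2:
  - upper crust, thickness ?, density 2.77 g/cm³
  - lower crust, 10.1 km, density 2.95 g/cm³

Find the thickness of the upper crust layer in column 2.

7.05 km

Take the compensation level at the base of the deeper column (depth z_c below the surface of column 1) and equate Σ ρ_i t_i down to z_c; mantle fills any gap and the z_c terms cancel.
Column 1: 3.57×2.31 + 19.2×2.78 + 18.5×2.89 + (z_c − 41.27)×3.34
Column 2: 4.43×0 + x×2.77 + 10.1×2.95 + (z_c − 4.43 − 10.1 − x)×3.34
The z_c×3.34 term appears on both sides and cancels. Collect the known terms of each column as K = Σ(ρt)_known − 3.34 × (depth of known layers): K_1 = 115.0877 − 3.34×41.27 = −22.7541; K_2 = 29.795 − 3.34×(4.43 + 10.1) = −18.7352.
Balance: K_1 = K_2 − x×(3.34 − 2.77), so x = (K_2 − K_1)/(3.34 − 2.77) = 4.0189/0.57 = 7.05 km.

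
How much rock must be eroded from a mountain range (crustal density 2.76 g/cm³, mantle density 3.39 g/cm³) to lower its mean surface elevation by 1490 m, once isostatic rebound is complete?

8020 m

Net drop Δ = e − u = e − e ρ_c/ρ_m = e (ρ_m − ρ_c)/ρ_m.
e = Δ ρ_m/(ρ_m − ρ_c) = 1490 m × 3.39/0.63 = 8020 m.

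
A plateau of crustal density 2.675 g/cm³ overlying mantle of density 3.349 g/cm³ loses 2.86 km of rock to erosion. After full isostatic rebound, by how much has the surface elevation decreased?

0.576 km

Rebound u = e ρ_c/ρ_m = 2.86 km × 2.675/3.349 = 2.284 km.
Net surface drop = e − u = 2.86 km − 2.284 km = e (ρ_m − ρ_c)/ρ_m = 0.576 km.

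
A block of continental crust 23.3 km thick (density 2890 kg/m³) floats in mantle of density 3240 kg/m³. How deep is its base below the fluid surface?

Draft d = t ρ_obj/ρ_fluid = 23.3 km × 2890/3240 = 20.8 km.

20.8 km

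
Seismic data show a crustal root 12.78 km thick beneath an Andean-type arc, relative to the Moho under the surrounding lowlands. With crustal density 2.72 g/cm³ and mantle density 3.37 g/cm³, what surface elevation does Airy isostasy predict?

3.05 km

In Airy isostatic equilibrium: ρ_c h = (ρ_m − ρ_c) r.
h = r (ρ_m − ρ_c) / ρ_c = 12.78 km × (3.37 − 2.72) / 2.72 = 3.05 km.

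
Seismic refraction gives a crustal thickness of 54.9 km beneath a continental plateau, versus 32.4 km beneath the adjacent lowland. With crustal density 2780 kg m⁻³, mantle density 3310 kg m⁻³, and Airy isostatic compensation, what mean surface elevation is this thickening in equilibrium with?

Excess crust Δ = 54.9 km − 32.4 km = 22.5 km, split between elevation h and root r with h + r = Δ.
Airy balance ρ_c h = (ρ_m − ρ_c) r gives r = h ρ_c/(ρ_m − ρ_c), so h (1 + ρ_c/(ρ_m − ρ_c)) = Δ, i.e. h = Δ (ρ_m − ρ_c)/ρ_m.
h = 22.5 km × 530/3310 = 3.6 km.

3.6 km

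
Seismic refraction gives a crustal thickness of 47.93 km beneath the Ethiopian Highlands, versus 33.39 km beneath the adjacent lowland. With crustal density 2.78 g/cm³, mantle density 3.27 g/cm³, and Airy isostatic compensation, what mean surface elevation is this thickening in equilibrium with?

2.18 km

Excess crust Δ = 47.93 km − 33.39 km = 14.54 km, split between elevation h and root r with h + r = Δ.
Airy balance ρ_c h = (ρ_m − ρ_c) r gives r = h ρ_c/(ρ_m − ρ_c), so h (1 + ρ_c/(ρ_m − ρ_c)) = Δ, i.e. h = Δ (ρ_m − ρ_c)/ρ_m.
h = 14.54 km × 0.49/3.27 = 2.18 km.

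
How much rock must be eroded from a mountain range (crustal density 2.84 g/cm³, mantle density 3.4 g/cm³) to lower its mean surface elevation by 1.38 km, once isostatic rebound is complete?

Net drop Δ = e − u = e − e ρ_c/ρ_m = e (ρ_m − ρ_c)/ρ_m.
e = Δ ρ_m/(ρ_m − ρ_c) = 1.38 km × 3.4/0.56 = 8.38 km.

8.38 km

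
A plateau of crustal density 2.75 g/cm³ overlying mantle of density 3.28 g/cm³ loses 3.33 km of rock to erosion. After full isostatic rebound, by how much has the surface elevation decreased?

Rebound u = e ρ_c/ρ_m = 3.33 km × 2.75/3.28 = 2.792 km.
Net surface drop = e − u = 3.33 km − 2.792 km = e (ρ_m − ρ_c)/ρ_m = 0.538 km.

0.538 km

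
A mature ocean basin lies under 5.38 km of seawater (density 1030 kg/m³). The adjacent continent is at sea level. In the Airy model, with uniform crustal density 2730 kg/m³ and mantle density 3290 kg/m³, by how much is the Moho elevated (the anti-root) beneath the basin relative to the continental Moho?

In Airy isostatic equilibrium: replacing crust with seawater at the top is compensated by replacing crust with mantle at the base: d (ρ_c − ρ_w) = a (ρ_m − ρ_c).
a = d (ρ_c − ρ_w)/(ρ_m − ρ_c) = 5.38 km × 1700/560 = 16.3 km.

16.3 km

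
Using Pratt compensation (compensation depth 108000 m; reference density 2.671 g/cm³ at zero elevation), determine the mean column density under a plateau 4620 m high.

Pratt balance: ρ_ref D = ρ (D + h).
ρ = ρ_ref D/(D + h) = 2.671 × 108000 m/(108000 m + 4620 m) = 2.56 g/cm³.

2.56 g/cm³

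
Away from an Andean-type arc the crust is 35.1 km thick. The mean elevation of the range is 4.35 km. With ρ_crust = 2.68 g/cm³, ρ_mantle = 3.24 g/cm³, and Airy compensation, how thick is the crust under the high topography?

60.3 km

Root depth r = h ρ_c / (ρ_m − ρ_c) = 4.35 km × 2.68 / 0.56 = 20.82 km.
Total thickness = T + h + r = 35.1 km + 4.35 km + 20.82 km = 60.3 km.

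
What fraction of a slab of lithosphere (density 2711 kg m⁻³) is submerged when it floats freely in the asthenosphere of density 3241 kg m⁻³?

83.6%

Submerged fraction = ρ_obj/ρ_fluid = 2711/3241 = 83.6%.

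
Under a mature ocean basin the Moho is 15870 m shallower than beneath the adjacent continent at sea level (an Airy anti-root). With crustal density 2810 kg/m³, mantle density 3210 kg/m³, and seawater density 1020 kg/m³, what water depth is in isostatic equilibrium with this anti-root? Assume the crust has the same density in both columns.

Replacing a thickness d of crust by seawater at the top must be balanced by replacing crust with mantle at the base: d (ρ_c − ρ_w) = a (ρ_m − ρ_c).
d = a (ρ_m − ρ_c)/(ρ_c − ρ_w) = 15870 m × 400/1790 = 3550 m.

3550 m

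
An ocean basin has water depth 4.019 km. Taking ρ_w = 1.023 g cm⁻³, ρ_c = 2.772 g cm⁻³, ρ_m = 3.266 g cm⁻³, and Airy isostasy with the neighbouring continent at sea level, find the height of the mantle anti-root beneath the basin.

By Archimedes' principle applied to the lithosphere: replacing crust with seawater at the top is compensated by replacing crust with mantle at the base: d (ρ_c − ρ_w) = a (ρ_m − ρ_c).
a = d (ρ_c − ρ_w)/(ρ_m − ρ_c) = 4.019 km × 1.749/0.494 = 14.2 km.

14.2 km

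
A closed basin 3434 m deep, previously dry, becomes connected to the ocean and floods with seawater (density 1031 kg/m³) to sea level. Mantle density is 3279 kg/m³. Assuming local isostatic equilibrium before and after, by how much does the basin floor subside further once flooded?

1570 m

After flooding the water column is d + s deep. Its weight must equal the weight of mantle displaced by the extra subsidence s: (d + s) ρ_w = s ρ_m.
s = d ρ_w / (ρ_m − ρ_w) = 3434 m × 1031/(3279 − 1031) = 1570 m.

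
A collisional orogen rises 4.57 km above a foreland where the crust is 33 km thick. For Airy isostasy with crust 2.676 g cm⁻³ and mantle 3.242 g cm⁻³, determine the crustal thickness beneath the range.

59.2 km

Root depth r = h ρ_c / (ρ_m − ρ_c) = 4.57 km × 2.676 / 0.566 = 21.61 km.
Total thickness = T + h + r = 33 km + 4.57 km + 21.61 km = 59.2 km.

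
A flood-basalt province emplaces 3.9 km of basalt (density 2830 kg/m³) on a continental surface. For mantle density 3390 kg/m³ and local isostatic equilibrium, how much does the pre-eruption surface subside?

Subaerial loading: s = t ρ_load / ρ_m.
s = 3.9 km × 2830/3390 = 3.26 km.

3.26 km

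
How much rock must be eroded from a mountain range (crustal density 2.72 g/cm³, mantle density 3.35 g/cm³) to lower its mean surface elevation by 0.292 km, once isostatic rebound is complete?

1.55 km

Net drop Δ = e − u = e − e ρ_c/ρ_m = e (ρ_m − ρ_c)/ρ_m.
e = Δ ρ_m/(ρ_m − ρ_c) = 0.292 km × 3.35/0.63 = 1.55 km.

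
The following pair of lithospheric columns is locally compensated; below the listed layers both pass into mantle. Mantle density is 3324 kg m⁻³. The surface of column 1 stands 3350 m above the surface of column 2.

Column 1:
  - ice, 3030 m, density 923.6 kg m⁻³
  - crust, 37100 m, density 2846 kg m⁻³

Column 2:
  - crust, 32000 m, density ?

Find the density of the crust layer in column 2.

2890 kg m⁻³

Take the compensation level at the base of the deeper column (depth z_c below the surface of column 1) and equate Σ ρ_i t_i down to z_c; mantle fills any gap and the z_c terms cancel.
Column 1: 3030×923.6 + 37100×2846 + (z_c − 40130)×3324
Column 2: 3350×0 + 32000×ρ + (z_c − 3350 − 32000)×3324
The z_c×3324 term appears on both sides and cancels. Collect the known terms of each column as K = Σ(ρt)_known − 3324 × (depth of known layers): K_1 = 108385108 − 3324×40130 = −25007012; K_2 = 0 − 3324×(3350 + 32000) = −117503400.
Balance: K_1 = K_2 + 32000×ρ, so ρ = (K_1 − K_2)/32000 = 92496400/32000 = 2890 kg m⁻³.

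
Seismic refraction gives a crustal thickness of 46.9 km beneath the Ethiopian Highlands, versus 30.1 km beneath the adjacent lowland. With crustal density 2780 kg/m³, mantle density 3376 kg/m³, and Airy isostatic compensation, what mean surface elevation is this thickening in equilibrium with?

Excess crust Δ = 46.9 km − 30.1 km = 16.8 km, split between elevation h and root r with h + r = Δ.
Airy balance ρ_c h = (ρ_m − ρ_c) r gives r = h ρ_c/(ρ_m − ρ_c), so h (1 + ρ_c/(ρ_m − ρ_c)) = Δ, i.e. h = Δ (ρ_m − ρ_c)/ρ_m.
h = 16.8 km × 596/3376 = 2.97 km.

2.97 km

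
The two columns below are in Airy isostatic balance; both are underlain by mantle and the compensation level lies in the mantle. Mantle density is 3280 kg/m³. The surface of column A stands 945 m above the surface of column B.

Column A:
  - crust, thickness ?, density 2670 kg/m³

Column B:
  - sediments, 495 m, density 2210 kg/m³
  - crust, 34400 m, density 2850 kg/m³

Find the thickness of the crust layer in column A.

30200 m

Take the compensation level at the base of the deeper column (depth z_c below the surface of column A) and equate Σ ρ_i t_i down to z_c; mantle fills any gap and the z_c terms cancel.
Column A: x×2670 + (z_c − 0 − x)×3280
Column B: 945×0 + 495×2210 + 34400×2850 + (z_c − 945 − 34895)×3280
The z_c×3280 term appears on both sides and cancels. Collect the known terms of each column as K = Σ(ρt)_known − 3280 × (depth of known layers): K_A = 0 − 3280×0 = 0; K_B = 99133950 − 3280×(945 + 34895) = −18421250.
Balance: K_A − x×(3280 − 2670) = K_B, so x = (K_A − K_B)/(3280 − 2670) = 18421200/610 = 30200 m.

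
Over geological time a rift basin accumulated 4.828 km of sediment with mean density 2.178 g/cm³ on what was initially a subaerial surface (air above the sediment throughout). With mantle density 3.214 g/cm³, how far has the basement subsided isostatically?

Subaerial load: s = t ρ_sed / ρ_m = 4.828 km × 2.178/3.214 = 3.27 km.

3.27 km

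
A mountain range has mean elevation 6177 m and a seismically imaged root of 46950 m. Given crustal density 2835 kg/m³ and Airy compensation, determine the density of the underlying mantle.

3210 kg/m³

Airy balance: ρ_c h = (ρ_m − ρ_c) r → ρ_m = ρ_c (1 + h/r).
ρ_m = 2835 × (1 + 6177 m/46950 m) = 3210 kg/m³.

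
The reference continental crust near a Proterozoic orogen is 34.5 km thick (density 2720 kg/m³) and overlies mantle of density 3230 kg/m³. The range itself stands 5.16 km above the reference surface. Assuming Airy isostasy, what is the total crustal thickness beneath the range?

67.2 km

Root depth r = h ρ_c / (ρ_m − ρ_c) = 5.16 km × 2720 / 510 = 27.52 km.
Total thickness = T + h + r = 34.5 km + 5.16 km + 27.52 km = 67.2 km.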